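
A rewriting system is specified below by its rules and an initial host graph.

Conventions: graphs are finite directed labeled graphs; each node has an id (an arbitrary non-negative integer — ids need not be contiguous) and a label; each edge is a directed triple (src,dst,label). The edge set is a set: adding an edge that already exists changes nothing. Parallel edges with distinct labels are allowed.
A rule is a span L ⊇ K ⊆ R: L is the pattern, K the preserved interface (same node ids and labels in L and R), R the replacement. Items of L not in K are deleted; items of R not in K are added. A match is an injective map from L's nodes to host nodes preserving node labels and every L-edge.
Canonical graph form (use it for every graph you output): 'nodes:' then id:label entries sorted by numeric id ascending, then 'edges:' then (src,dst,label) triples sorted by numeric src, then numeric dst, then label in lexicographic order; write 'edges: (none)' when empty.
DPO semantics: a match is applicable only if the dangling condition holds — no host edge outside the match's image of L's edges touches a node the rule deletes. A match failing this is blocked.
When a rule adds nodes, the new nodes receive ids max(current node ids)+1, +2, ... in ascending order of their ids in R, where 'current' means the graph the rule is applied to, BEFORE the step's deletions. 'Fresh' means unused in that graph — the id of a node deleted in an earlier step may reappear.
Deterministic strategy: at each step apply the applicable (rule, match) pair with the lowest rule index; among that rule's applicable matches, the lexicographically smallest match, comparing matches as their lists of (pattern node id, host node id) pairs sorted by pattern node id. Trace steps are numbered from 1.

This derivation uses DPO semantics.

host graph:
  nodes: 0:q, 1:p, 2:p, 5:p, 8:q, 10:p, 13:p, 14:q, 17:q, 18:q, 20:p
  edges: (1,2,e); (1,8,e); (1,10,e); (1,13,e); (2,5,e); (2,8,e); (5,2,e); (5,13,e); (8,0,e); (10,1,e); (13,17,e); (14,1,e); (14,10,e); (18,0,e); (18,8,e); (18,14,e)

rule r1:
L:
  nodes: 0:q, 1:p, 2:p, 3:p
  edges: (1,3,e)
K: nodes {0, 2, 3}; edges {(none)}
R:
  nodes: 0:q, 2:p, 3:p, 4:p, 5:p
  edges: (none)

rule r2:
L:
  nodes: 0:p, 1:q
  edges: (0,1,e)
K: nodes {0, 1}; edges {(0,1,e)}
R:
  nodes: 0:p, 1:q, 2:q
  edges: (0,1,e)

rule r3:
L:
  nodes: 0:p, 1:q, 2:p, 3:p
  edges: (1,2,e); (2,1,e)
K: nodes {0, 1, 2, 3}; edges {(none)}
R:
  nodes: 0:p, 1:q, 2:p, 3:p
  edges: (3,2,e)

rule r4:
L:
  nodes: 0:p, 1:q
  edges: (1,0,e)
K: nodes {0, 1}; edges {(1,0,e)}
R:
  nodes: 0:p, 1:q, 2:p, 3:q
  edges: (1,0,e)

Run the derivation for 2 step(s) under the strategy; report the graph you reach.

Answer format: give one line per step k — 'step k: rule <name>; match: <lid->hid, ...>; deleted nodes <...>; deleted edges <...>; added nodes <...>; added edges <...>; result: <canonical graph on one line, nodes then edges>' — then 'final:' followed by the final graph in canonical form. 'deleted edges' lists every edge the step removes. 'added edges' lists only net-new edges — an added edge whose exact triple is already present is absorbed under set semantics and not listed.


step 1: rule r2; match: 0->1, 1->8; deleted nodes (none); deleted edges (none); added nodes 21; added edges (none); result: nodes: 0:q, 1:p, 2:p, 5:p, 8:q, 10:p, 13:p, 14:q, 17:q, 18:q, 20:p, 21:q edges: (1,2,e); (1,8,e); (1,10,e); (1,13,e); (2,5,e); (2,8,e); (5,2,e); (5,13,e); (8,0,e); (10,1,e); (13,17,e); (14,1,e); (14,10,e); (18,0,e); (18,8,e); (18,14,e)
step 2: rule r2; match: 0->1, 1->8; deleted nodes (none); deleted edges (none); added nodes 22; added edges (none); result: nodes: 0:q, 1:p, 2:p, 5:p, 8:q, 10:p, 13:p, 14:q, 17:q, 18:q, 20:p, 21:q, 22:q edges: (1,2,e); (1,8,e); (1,10,e); (1,13,e); (2,5,e); (2,8,e); (5,2,e); (5,13,e); (8,0,e); (10,1,e); (13,17,e); (14,1,e); (14,10,e); (18,0,e); (18,8,e); (18,14,e)
final:
nodes: 0:q, 1:p, 2:p, 5:p, 8:q, 10:p, 13:p, 14:q, 17:q, 18:q, 20:p, 21:q, 22:q
edges: (1,2,e); (1,8,e); (1,10,e); (1,13,e); (2,5,e); (2,8,e); (5,2,e); (5,13,e); (8,0,e); (10,1,e); (13,17,e); (14,1,e); (14,10,e); (18,0,e); (18,8,e); (18,14,e)


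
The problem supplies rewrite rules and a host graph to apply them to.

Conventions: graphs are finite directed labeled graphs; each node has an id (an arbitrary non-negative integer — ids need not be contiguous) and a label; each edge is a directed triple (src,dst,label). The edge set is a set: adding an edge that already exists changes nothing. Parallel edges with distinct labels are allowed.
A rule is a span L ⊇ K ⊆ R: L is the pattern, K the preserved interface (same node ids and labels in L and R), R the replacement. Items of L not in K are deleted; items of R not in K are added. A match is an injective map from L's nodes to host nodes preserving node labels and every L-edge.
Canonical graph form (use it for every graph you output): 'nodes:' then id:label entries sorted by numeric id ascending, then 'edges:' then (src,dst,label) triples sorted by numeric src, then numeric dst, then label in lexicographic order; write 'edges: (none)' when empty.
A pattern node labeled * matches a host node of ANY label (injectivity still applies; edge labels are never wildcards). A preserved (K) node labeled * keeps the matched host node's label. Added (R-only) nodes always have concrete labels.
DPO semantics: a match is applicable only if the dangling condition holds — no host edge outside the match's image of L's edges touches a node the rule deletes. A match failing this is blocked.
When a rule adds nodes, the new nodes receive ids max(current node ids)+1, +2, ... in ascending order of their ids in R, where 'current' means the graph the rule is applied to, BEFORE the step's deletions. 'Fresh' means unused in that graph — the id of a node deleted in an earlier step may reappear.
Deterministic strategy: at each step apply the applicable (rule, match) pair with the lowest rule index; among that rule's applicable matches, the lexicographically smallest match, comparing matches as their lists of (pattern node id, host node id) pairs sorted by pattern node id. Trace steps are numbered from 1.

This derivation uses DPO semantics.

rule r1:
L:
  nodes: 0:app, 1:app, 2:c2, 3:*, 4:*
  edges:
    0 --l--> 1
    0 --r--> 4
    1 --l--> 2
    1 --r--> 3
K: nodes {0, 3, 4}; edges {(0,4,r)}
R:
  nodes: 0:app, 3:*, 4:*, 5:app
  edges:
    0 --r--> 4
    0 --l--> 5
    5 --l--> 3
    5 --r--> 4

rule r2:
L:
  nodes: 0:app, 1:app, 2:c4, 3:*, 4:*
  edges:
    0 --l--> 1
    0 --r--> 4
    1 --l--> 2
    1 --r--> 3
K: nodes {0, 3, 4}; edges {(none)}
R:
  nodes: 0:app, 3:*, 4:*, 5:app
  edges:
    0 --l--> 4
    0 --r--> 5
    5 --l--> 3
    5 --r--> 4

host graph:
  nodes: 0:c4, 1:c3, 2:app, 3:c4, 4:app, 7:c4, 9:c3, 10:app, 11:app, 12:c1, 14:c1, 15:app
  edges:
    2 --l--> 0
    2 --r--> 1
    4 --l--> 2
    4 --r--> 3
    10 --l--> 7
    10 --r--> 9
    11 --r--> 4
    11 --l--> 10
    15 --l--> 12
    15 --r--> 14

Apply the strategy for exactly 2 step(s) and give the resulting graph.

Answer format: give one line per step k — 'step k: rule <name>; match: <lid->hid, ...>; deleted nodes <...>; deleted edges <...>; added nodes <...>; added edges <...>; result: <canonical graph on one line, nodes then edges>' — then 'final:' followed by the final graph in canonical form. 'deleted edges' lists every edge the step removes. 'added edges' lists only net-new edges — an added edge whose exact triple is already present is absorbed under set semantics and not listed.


step 1: rule r2; match: 0->4, 1->2, 2->0, 3->1, 4->3; deleted nodes 0, 2; deleted edges (2,0,l); (2,1,r); (4,2,l); (4,3,r); added nodes 16; added edges (4,3,l); (4,16,r); (16,1,l); (16,3,r); result: nodes: 1:c3, 3:c4, 4:app, 7:c4, 9:c3, 10:app, 11:app, 12:c1, 14:c1, 15:app, 16:app edges: (4,3,l); (4,16,r); (10,7,l); (10,9,r); (11,4,r); (11,10,l); (15,12,l); (15,14,r); (16,1,l); (16,3,r)
step 2: rule r2; match: 0->11, 1->10, 2->7, 3->9, 4->4; deleted nodes 7, 10; deleted edges (10,7,l); (10,9,r); (11,4,r); (11,10,l); added nodes 17; added edges (11,4,l); (11,17,r); (17,4,r); (17,9,l); result: nodes: 1:c3, 3:c4, 4:app, 9:c3, 11:app, 12:c1, 14:c1, 15:app, 16:app, 17:app edges: (4,3,l); (4,16,r); (11,4,l); (11,17,r); (15,12,l); (15,14,r); (16,1,l); (16,3,r); (17,4,r); (17,9,l)
final:
nodes: 1:c3, 3:c4, 4:app, 9:c3, 11:app, 12:c1, 14:c1, 15:app, 16:app, 17:app
edges: (4,3,l); (4,16,r); (11,4,l); (11,17,r); (15,12,l); (15,14,r); (16,1,l); (16,3,r); (17,4,r); (17,9,l)


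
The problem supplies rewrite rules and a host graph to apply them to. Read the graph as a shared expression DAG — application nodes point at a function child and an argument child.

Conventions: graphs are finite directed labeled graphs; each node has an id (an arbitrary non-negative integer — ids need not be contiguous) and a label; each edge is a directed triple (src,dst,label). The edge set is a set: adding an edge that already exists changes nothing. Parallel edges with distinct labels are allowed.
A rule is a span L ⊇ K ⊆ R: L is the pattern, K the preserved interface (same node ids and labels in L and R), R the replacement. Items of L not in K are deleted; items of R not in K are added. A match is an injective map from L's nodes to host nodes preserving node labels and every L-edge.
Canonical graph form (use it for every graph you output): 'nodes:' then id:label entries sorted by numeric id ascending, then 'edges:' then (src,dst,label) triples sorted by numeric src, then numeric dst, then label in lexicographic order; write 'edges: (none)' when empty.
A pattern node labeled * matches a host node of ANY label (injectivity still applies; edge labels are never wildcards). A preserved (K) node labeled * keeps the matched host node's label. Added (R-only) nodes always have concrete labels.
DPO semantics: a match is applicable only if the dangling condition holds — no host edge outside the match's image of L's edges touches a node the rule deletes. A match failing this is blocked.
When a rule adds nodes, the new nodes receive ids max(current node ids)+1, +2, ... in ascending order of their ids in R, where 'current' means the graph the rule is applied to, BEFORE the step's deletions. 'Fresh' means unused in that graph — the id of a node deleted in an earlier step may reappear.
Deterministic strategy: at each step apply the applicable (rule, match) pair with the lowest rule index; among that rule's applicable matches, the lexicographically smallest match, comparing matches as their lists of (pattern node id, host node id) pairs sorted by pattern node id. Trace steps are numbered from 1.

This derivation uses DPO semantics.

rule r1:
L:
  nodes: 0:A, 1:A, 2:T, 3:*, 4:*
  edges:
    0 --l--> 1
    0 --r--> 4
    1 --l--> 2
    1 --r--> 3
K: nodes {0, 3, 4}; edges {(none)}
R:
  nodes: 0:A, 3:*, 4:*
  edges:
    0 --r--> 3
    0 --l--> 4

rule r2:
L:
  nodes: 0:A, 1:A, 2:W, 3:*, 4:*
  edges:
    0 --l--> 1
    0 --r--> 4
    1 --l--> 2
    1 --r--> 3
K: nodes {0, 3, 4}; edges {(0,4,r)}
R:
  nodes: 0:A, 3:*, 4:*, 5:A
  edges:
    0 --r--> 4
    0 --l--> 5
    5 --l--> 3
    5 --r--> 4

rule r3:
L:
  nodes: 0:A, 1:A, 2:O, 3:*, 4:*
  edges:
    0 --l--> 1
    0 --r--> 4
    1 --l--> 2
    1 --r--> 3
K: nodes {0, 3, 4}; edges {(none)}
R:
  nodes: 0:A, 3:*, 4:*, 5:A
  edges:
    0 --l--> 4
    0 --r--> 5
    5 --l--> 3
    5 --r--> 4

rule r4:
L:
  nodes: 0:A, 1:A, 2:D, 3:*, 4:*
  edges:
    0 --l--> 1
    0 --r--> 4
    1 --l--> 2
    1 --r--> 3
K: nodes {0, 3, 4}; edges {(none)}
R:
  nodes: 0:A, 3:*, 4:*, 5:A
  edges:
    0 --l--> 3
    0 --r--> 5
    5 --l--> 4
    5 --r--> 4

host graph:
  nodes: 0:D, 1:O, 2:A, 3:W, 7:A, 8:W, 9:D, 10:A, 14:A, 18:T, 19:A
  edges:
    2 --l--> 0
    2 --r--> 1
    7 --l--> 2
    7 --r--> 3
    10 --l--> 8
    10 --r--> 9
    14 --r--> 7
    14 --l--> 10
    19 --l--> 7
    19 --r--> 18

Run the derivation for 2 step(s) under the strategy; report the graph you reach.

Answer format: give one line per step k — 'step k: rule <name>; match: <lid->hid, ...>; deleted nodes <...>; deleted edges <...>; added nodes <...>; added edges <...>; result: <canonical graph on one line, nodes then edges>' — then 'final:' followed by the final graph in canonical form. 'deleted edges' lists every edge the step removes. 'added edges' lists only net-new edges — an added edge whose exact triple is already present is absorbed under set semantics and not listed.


step 1: rule r2; match: 0->14, 1->10, 2->8, 3->9, 4->7; deleted nodes 8, 10; deleted edges (10,8,l); (10,9,r); (14,10,l); added nodes 20; added edges (14,20,l); (20,7,r); (20,9,l); result: nodes: 0:D, 1:O, 2:A, 3:W, 7:A, 9:D, 14:A, 18:T, 19:A, 20:A edges: (2,0,l); (2,1,r); (7,2,l); (7,3,r); (14,7,r); (14,20,l); (19,7,l); (19,18,r); (20,7,r); (20,9,l)
step 2: rule r4; match: 0->7, 1->2, 2->0, 3->1, 4->3; deleted nodes 0, 2; deleted edges (2,0,l); (2,1,r); (7,2,l); (7,3,r); added nodes 21; added edges (7,1,l); (7,21,r); (21,3,l); (21,3,r); result: nodes: 1:O, 3:W, 7:A, 9:D, 14:A, 18:T, 19:A, 20:A, 21:A edges: (7,1,l); (7,21,r); (14,7,r); (14,20,l); (19,7,l); (19,18,r); (20,7,r); (20,9,l); (21,3,l); (21,3,r)
final:
nodes: 1:O, 3:W, 7:A, 9:D, 14:A, 18:T, 19:A, 20:A, 21:A
edges: (7,1,l); (7,21,r); (14,7,r); (14,20,l); (19,7,l); (19,18,r); (20,7,r); (20,9,l); (21,3,l); (21,3,r)


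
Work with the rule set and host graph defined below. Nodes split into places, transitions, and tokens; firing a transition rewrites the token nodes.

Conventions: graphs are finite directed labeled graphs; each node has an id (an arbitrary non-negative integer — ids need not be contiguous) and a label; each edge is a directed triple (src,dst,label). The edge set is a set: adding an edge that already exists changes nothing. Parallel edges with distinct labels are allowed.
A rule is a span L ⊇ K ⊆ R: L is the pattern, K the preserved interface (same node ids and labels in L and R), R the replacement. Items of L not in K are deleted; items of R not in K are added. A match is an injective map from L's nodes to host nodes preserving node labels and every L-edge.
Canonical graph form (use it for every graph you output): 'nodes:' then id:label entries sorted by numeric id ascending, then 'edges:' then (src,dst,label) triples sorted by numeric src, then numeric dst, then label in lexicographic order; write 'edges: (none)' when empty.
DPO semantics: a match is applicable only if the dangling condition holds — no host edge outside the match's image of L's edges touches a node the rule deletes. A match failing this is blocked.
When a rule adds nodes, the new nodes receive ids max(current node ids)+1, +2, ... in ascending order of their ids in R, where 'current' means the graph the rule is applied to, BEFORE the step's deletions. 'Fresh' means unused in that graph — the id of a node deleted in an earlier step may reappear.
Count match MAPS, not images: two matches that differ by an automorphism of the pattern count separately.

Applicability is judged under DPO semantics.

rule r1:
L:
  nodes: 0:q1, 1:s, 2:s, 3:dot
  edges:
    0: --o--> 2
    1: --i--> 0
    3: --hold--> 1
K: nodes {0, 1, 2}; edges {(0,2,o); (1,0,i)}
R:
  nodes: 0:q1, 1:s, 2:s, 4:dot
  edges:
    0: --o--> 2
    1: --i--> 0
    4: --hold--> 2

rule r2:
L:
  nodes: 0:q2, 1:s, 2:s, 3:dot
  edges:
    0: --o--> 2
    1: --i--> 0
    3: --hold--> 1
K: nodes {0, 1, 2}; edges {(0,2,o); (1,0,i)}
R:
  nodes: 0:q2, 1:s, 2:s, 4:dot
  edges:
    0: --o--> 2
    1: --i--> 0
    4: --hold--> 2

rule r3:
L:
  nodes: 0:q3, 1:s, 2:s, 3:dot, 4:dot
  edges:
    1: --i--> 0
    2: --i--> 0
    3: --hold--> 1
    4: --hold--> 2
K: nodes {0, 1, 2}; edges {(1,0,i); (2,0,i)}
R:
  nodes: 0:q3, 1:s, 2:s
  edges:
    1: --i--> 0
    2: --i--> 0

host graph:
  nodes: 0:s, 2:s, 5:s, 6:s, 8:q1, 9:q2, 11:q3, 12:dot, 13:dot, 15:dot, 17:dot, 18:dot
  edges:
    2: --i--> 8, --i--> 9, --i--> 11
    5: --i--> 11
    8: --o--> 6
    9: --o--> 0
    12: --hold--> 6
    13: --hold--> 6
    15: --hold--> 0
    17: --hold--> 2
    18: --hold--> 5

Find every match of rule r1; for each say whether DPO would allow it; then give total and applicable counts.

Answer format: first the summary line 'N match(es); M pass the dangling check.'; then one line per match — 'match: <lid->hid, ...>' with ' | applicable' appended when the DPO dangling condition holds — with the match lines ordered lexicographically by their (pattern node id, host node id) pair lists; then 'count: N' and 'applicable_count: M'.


1 match(es); 1 pass the dangling check.
match: 0->8, 1->2, 2->6, 3->17 | applicable
count: 1
applicable_count: 1


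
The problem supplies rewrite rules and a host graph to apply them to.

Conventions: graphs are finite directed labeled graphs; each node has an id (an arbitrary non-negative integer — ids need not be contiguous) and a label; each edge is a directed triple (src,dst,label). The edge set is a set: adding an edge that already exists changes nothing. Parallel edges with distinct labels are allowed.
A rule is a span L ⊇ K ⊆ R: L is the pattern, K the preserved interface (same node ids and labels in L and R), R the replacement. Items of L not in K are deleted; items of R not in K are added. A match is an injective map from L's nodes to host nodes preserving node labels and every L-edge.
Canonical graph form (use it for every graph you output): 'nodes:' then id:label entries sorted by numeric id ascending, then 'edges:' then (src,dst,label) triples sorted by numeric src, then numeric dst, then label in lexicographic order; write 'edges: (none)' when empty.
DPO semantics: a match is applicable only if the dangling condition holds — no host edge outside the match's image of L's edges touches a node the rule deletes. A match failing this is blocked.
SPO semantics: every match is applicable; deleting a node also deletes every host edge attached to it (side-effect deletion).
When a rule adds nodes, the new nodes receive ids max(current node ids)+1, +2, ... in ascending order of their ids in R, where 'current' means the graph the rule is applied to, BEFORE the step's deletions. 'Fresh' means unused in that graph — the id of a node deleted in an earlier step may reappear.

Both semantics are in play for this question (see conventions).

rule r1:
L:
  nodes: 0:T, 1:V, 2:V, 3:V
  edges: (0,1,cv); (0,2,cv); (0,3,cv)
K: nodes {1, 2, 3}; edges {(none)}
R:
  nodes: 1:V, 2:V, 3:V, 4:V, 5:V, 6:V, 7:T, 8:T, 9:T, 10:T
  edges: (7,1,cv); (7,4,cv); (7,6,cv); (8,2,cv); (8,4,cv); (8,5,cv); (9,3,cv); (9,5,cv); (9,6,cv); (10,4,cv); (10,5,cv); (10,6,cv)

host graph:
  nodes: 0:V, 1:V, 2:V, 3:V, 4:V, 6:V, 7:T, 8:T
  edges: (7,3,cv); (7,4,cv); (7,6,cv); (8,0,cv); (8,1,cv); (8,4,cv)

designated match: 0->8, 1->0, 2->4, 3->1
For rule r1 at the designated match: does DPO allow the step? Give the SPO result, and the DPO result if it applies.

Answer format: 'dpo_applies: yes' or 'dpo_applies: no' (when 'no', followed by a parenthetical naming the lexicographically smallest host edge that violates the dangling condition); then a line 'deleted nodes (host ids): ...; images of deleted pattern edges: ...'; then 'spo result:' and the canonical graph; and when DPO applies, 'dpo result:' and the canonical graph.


dpo_applies: yes
deleted nodes (host ids): 8; images of deleted pattern edges: (8,0,cv); (8,1,cv); (8,4,cv)
spo result:
nodes: 0:V, 1:V, 2:V, 3:V, 4:V, 6:V, 7:T, 9:V, 10:V, 11:V, 12:T, 13:T, 14:T, 15:T
edges: (7,3,cv); (7,4,cv); (7,6,cv); (12,0,cv); (12,9,cv); (12,11,cv); (13,4,cv); (13,9,cv); (13,10,cv); (14,1,cv); (14,10,cv); (14,11,cv); (15,9,cv); (15,10,cv); (15,11,cv)
dpo result:
nodes: 0:V, 1:V, 2:V, 3:V, 4:V, 6:V, 7:T, 9:V, 10:V, 11:V, 12:T, 13:T, 14:T, 15:T
edges: (7,3,cv); (7,4,cv); (7,6,cv); (12,0,cv); (12,9,cv); (12,11,cv); (13,4,cv); (13,9,cv); (13,10,cv); (14,1,cv); (14,10,cv); (14,11,cv); (15,9,cv); (15,10,cv); (15,11,cv)


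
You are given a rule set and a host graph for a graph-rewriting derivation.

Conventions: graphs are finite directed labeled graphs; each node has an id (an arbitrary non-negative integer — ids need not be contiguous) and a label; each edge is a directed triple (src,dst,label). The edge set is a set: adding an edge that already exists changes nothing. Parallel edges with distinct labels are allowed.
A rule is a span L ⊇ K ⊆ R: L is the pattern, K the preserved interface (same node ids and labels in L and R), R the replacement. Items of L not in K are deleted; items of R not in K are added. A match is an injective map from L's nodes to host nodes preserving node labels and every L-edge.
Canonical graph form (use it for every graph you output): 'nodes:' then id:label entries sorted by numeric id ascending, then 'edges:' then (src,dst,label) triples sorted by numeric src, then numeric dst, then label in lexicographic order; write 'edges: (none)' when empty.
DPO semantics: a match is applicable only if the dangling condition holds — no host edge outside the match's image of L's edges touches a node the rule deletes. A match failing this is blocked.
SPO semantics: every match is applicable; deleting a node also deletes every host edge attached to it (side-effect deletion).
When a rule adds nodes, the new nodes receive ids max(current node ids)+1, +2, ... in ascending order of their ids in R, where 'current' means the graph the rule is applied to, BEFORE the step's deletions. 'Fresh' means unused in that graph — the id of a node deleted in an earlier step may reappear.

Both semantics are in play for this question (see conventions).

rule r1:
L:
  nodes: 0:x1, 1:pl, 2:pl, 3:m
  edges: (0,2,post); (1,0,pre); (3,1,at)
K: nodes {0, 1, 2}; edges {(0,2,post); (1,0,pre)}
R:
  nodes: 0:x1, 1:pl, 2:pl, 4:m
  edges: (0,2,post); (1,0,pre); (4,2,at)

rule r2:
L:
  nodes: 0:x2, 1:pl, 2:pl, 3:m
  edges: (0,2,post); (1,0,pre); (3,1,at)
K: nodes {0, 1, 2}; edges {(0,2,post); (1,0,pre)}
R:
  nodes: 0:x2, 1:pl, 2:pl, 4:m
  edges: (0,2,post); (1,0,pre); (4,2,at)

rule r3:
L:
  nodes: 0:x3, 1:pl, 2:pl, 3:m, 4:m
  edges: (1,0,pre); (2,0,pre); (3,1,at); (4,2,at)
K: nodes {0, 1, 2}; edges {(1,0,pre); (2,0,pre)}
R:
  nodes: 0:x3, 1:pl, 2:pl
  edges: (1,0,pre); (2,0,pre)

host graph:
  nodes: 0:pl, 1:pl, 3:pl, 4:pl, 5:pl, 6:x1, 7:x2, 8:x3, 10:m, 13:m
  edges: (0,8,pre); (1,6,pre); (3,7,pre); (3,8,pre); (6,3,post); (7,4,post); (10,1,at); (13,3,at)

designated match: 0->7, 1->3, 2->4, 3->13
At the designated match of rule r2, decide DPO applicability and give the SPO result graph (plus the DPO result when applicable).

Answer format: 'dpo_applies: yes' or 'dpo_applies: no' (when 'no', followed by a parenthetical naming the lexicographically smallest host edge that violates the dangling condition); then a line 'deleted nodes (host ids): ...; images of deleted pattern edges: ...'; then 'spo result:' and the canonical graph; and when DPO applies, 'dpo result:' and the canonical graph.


dpo_applies: yes
deleted nodes (host ids): 13; images of deleted pattern edges: (13,3,at)
spo result:
nodes: 0:pl, 1:pl, 3:pl, 4:pl, 5:pl, 6:x1, 7:x2, 8:x3, 10:m, 14:m
edges: (0,8,pre); (1,6,pre); (3,7,pre); (3,8,pre); (6,3,post); (7,4,post); (10,1,at); (14,4,at)
dpo result:
nodes: 0:pl, 1:pl, 3:pl, 4:pl, 5:pl, 6:x1, 7:x2, 8:x3, 10:m, 14:m
edges: (0,8,pre); (1,6,pre); (3,7,pre); (3,8,pre); (6,3,post); (7,4,post); (10,1,at); (14,4,at)


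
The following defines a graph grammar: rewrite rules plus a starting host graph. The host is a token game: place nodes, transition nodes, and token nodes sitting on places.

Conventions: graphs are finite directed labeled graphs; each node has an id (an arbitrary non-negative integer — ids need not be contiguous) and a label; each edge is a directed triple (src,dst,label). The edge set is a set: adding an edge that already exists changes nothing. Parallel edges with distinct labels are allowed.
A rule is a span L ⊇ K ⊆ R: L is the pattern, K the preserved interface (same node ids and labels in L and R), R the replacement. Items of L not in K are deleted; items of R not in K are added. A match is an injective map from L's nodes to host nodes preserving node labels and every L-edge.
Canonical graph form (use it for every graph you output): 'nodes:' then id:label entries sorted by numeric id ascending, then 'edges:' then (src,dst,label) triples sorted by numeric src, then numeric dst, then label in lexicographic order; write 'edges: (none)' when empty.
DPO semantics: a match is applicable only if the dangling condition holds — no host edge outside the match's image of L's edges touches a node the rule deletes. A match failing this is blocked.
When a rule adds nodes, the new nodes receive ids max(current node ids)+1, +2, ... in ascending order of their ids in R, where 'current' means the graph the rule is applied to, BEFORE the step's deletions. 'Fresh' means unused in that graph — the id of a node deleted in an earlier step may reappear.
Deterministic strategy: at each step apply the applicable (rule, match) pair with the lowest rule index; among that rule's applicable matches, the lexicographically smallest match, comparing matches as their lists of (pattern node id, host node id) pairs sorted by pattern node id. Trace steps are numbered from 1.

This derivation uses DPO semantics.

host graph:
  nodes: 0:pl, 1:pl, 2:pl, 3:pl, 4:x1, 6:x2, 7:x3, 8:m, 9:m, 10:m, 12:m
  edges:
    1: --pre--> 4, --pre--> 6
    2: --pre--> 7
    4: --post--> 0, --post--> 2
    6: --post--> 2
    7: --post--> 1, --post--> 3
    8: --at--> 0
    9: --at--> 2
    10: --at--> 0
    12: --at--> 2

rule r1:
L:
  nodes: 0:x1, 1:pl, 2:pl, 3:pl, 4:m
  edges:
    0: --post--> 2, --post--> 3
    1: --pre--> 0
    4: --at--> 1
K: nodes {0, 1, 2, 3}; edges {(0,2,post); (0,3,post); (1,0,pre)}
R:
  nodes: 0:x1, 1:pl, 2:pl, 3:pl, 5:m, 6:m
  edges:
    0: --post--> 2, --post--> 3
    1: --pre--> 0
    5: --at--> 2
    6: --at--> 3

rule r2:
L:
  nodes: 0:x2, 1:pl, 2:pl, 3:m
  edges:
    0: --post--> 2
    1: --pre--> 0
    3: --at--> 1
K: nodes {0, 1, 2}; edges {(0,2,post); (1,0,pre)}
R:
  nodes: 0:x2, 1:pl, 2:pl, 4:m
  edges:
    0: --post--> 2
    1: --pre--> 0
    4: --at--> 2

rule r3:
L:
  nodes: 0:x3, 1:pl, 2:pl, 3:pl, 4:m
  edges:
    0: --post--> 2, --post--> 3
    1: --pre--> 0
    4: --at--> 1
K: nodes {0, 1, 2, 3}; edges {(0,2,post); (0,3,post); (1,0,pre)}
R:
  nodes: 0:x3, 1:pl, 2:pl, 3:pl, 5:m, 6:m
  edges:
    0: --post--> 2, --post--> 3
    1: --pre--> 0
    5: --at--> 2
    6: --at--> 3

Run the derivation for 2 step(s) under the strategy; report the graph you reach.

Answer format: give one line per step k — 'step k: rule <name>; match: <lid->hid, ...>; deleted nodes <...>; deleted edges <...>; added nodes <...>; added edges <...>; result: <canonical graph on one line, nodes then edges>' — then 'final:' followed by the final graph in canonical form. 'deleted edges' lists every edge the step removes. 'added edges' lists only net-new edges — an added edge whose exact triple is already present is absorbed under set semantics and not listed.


step 1: rule r3; match: 0->7, 1->2, 2->1, 3->3, 4->9; deleted nodes 9; deleted edges (9,2,at); added nodes 13, 14; added edges (13,1,at); (14,3,at); result: nodes: 0:pl, 1:pl, 2:pl, 3:pl, 4:x1, 6:x2, 7:x3, 8:m, 10:m, 12:m, 13:m, 14:m edges: (1,4,pre); (1,6,pre); (2,7,pre); (4,0,post); (4,2,post); (6,2,post); (7,1,post); (7,3,post); (8,0,at); (10,0,at); (12,2,at); (13,1,at); (14,3,at)
step 2: rule r1; match: 0->4, 1->1, 2->0, 3->2, 4->13; deleted nodes 13; deleted edges (13,1,at); added nodes 15, 16; added edges (15,0,at); (16,2,at); result: nodes: 0:pl, 1:pl, 2:pl, 3:pl, 4:x1, 6:x2, 7:x3, 8:m, 10:m, 12:m, 14:m, 15:m, 16:m edges: (1,4,pre); (1,6,pre); (2,7,pre); (4,0,post); (4,2,post); (6,2,post); (7,1,post); (7,3,post); (8,0,at); (10,0,at); (12,2,at); (14,3,at); (15,0,at); (16,2,at)
final:
nodes: 0:pl, 1:pl, 2:pl, 3:pl, 4:x1, 6:x2, 7:x3, 8:m, 10:m, 12:m, 14:m, 15:m, 16:m
edges: (1,4,pre); (1,6,pre); (2,7,pre); (4,0,post); (4,2,post); (6,2,post); (7,1,post); (7,3,post); (8,0,at); (10,0,at); (12,2,at); (14,3,at); (15,0,at); (16,2,at)


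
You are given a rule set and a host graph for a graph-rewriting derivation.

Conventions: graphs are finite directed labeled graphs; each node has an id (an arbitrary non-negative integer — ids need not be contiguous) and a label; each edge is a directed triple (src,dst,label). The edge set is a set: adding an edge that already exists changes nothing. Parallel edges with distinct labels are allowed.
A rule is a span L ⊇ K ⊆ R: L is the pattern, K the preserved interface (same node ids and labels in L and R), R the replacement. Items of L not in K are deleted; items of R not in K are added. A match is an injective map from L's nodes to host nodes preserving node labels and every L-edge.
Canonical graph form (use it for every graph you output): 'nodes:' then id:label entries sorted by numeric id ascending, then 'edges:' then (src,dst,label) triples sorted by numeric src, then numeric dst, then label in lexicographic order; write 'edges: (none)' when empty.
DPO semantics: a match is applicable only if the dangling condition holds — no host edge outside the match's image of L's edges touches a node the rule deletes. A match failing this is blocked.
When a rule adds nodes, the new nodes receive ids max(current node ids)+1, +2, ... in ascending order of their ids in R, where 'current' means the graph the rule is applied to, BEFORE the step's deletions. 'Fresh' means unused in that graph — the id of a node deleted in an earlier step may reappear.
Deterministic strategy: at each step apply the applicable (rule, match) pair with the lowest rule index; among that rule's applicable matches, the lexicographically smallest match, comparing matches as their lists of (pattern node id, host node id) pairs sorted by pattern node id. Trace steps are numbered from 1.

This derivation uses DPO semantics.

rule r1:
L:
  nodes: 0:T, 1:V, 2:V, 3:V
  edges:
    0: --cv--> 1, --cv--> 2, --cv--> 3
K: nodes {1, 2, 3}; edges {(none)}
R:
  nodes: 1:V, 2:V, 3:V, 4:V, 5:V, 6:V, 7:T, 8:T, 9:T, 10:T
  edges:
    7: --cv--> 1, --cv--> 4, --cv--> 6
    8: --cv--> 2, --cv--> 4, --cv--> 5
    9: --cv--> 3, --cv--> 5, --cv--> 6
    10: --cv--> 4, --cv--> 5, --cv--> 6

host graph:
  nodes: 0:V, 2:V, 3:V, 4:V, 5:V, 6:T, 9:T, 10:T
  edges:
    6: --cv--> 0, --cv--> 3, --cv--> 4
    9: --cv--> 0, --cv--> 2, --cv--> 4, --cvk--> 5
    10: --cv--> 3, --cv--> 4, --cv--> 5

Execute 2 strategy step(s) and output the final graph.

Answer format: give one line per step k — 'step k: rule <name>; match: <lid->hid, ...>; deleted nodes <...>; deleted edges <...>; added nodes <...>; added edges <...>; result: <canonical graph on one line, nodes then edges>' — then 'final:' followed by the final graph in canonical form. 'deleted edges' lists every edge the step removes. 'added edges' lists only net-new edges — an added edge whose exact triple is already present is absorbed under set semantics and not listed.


step 1: rule r1; match: 0->6, 1->0, 2->3, 3->4; deleted nodes 6; deleted edges (6,0,cv); (6,3,cv); (6,4,cv); added nodes 11, 12, 13, 14, 15, 16, 17; added edges (14,0,cv); (14,11,cv); (14,13,cv); (15,3,cv); (15,11,cv); (15,12,cv); (16,4,cv); (16,12,cv); (16,13,cv); (17,11,cv); (17,12,cv); (17,13,cv); result: nodes: 0:V, 2:V, 3:V, 4:V, 5:V, 9:T, 10:T, 11:V, 12:V, 13:V, 14:T, 15:T, 16:T, 17:T edges: (9,0,cv); (9,2,cv); (9,4,cv); (9,5,cvk); (10,3,cv); (10,4,cv); (10,5,cv); (14,0,cv); (14,11,cv); (14,13,cv); (15,3,cv); (15,11,cv); (15,12,cv); (16,4,cv); (16,12,cv); (16,13,cv); (17,11,cv); (17,12,cv); (17,13,cv)
step 2: rule r1; match: 0->10, 1->3, 2->4, 3->5; deleted nodes 10; deleted edges (10,3,cv); (10,4,cv); (10,5,cv); added nodes 18, 19, 20, 21, 22, 23, 24; added edges (21,3,cv); (21,18,cv); (21,20,cv); (22,4,cv); (22,18,cv); (22,19,cv); (23,5,cv); (23,19,cv); (23,20,cv); (24,18,cv); (24,19,cv); (24,20,cv); result: nodes: 0:V, 2:V, 3:V, 4:V, 5:V, 9:T, 11:V, 12:V, 13:V, 14:T, 15:T, 16:T, 17:T, 18:V, 19:V, 20:V, 21:T, 22:T, 23:T, 24:T edges: (9,0,cv); (9,2,cv); (9,4,cv); (9,5,cvk); (14,0,cv); (14,11,cv); (14,13,cv); (15,3,cv); (15,11,cv); (15,12,cv); (16,4,cv); (16,12,cv); (16,13,cv); (17,11,cv); (17,12,cv); (17,13,cv); (21,3,cv); (21,18,cv); (21,20,cv); (22,4,cv); (22,18,cv); (22,19,cv); (23,5,cv); (23,19,cv); (23,20,cv); (24,18,cv); (24,19,cv); (24,20,cv)
final:
nodes: 0:V, 2:V, 3:V, 4:V, 5:V, 9:T, 11:V, 12:V, 13:V, 14:T, 15:T, 16:T, 17:T, 18:V, 19:V, 20:V, 21:T, 22:T, 23:T, 24:T
edges: (9,0,cv); (9,2,cv); (9,4,cv); (9,5,cvk); (14,0,cv); (14,11,cv); (14,13,cv); (15,3,cv); (15,11,cv); (15,12,cv); (16,4,cv); (16,12,cv); (16,13,cv); (17,11,cv); (17,12,cv); (17,13,cv); (21,3,cv); (21,18,cv); (21,20,cv); (22,4,cv); (22,18,cv); (22,19,cv); (23,5,cv); (23,19,cv); (23,20,cv); (24,18,cv); (24,19,cv); (24,20,cv)


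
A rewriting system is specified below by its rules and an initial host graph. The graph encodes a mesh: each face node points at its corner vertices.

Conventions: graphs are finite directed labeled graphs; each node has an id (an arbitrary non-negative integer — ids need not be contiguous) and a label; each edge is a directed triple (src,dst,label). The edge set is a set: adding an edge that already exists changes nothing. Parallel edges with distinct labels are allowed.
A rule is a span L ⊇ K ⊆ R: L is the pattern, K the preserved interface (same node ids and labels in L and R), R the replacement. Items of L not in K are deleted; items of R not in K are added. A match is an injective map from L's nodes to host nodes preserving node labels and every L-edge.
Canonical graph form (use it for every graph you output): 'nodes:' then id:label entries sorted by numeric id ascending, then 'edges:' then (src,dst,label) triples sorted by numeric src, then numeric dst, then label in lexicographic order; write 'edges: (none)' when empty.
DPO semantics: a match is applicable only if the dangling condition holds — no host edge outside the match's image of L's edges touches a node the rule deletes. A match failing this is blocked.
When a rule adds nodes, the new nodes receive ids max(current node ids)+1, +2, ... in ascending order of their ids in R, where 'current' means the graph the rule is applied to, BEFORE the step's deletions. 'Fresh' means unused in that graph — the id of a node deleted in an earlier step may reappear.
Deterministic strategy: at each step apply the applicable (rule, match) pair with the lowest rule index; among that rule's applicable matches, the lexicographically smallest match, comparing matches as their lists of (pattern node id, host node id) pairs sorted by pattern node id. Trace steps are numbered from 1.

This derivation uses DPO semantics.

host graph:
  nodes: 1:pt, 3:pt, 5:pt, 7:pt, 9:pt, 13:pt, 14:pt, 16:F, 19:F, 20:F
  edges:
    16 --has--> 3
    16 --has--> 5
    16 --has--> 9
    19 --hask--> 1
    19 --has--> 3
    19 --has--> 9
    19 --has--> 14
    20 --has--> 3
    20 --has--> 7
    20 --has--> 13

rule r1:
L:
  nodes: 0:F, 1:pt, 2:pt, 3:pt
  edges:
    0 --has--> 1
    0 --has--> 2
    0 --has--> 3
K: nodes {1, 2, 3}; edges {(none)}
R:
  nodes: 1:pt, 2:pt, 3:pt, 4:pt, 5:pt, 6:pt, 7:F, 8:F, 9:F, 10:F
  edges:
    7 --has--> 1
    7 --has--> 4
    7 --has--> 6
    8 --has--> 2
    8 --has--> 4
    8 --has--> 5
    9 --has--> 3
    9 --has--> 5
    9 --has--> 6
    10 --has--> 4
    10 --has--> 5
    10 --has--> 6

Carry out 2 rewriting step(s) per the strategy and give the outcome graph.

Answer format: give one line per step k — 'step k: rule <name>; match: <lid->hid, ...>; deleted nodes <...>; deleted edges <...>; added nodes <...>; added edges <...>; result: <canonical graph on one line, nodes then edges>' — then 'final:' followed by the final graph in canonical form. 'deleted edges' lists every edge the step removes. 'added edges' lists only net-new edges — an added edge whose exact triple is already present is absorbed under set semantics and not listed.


step 1: rule r1; match: 0->16, 1->3, 2->5, 3->9; deleted nodes 16; deleted edges (16,3,has); (16,5,has); (16,9,has); added nodes 21, 22, 23, 24, 25, 26, 27; added edges (24,3,has); (24,21,has); (24,23,has); (25,5,has); (25,21,has); (25,22,has); (26,9,has); (26,22,has); (26,23,has); (27,21,has); (27,22,has); (27,23,has); result: nodes: 1:pt, 3:pt, 5:pt, 7:pt, 9:pt, 13:pt, 14:pt, 19:F, 20:F, 21:pt, 22:pt, 23:pt, 24:F, 25:F, 26:F, 27:F edges: (19,1,hask); (19,3,has); (19,9,has); (19,14,has); (20,3,has); (20,7,has); (20,13,has); (24,3,has); (24,21,has); (24,23,has); (25,5,has); (25,21,has); (25,22,has); (26,9,has); (26,22,has); (26,23,has); (27,21,has); (27,22,has); (27,23,has)
step 2: rule r1; match: 0->20, 1->3, 2->7, 3->13; deleted nodes 20; deleted edges (20,3,has); (20,7,has); (20,13,has); added nodes 28, 29, 30, 31, 32, 33, 34; added edges (31,3,has); (31,28,has); (31,30,has); (32,7,has); (32,28,has); (32,29,has); (33,13,has); (33,29,has); (33,30,has); (34,28,has); (34,29,has); (34,30,has); result: nodes: 1:pt, 3:pt, 5:pt, 7:pt, 9:pt, 13:pt, 14:pt, 19:F, 21:pt, 22:pt, 23:pt, 24:F, 25:F, 26:F, 27:F, 28:pt, 29:pt, 30:pt, 31:F, 32:F, 33:F, 34:F edges: (19,1,hask); (19,3,has); (19,9,has); (19,14,has); (24,3,has); (24,21,has); (24,23,has); (25,5,has); (25,21,has); (25,22,has); (26,9,has); (26,22,has); (26,23,has); (27,21,has); (27,22,has); (27,23,has); (31,3,has); (31,28,has); (31,30,has); (32,7,has); (32,28,has); (32,29,has); (33,13,has); (33,29,has); (33,30,has); (34,28,has); (34,29,has); (34,30,has)
final:
nodes: 1:pt, 3:pt, 5:pt, 7:pt, 9:pt, 13:pt, 14:pt, 19:F, 21:pt, 22:pt, 23:pt, 24:F, 25:F, 26:F, 27:F, 28:pt, 29:pt, 30:pt, 31:F, 32:F, 33:F, 34:F
edges: (19,1,hask); (19,3,has); (19,9,has); (19,14,has); (24,3,has); (24,21,has); (24,23,has); (25,5,has); (25,21,has); (25,22,has); (26,9,has); (26,22,has); (26,23,has); (27,21,has); (27,22,has); (27,23,has); (31,3,has); (31,28,has); (31,30,has); (32,7,has); (32,28,has); (32,29,has); (33,13,has); (33,29,has); (33,30,has); (34,28,has); (34,29,has); (34,30,has)


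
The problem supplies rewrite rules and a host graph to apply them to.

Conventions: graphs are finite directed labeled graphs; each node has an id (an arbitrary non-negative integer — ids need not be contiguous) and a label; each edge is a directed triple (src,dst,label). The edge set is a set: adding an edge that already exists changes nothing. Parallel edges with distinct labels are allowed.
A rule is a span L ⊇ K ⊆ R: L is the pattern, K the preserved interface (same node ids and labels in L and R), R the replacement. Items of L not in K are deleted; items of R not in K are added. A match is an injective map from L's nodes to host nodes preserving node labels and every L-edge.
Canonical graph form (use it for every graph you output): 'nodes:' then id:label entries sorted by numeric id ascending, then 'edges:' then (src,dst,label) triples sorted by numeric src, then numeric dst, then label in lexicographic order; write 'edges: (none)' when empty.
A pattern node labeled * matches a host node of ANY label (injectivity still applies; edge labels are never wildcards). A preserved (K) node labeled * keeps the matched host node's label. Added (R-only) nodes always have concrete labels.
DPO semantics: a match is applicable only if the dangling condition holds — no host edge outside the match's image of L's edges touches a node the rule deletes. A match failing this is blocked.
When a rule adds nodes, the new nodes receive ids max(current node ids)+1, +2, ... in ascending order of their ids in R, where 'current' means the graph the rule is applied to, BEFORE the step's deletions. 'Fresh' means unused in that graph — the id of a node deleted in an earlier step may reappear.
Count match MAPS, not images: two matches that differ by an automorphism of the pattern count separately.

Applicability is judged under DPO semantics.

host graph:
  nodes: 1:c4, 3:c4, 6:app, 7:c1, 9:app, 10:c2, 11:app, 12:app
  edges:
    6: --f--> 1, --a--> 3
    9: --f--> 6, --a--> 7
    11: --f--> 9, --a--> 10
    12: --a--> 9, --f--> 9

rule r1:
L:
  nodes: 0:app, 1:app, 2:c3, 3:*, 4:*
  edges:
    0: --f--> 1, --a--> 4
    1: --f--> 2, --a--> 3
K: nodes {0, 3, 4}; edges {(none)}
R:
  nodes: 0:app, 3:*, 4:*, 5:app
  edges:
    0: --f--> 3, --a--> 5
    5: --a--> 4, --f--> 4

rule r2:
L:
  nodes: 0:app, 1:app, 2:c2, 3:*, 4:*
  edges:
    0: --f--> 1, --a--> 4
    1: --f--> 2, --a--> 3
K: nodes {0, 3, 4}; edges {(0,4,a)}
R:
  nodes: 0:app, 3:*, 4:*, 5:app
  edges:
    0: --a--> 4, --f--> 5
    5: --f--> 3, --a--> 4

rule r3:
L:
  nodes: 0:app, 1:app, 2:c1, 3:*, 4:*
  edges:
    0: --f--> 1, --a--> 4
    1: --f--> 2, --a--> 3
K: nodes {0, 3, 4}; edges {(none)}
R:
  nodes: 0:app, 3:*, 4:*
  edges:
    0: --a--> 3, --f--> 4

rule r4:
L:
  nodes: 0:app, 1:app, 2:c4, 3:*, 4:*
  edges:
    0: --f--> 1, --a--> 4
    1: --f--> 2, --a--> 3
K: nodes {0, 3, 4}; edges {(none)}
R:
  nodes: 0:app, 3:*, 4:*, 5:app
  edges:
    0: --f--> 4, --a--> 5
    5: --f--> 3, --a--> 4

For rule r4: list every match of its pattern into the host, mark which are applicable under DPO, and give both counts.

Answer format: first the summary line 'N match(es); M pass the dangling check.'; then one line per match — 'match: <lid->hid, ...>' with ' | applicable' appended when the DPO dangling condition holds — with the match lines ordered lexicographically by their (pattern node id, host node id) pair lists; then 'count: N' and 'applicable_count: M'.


1 match(es); 1 pass the dangling check.
match: 0->9, 1->6, 2->1, 3->3, 4->7 | applicable
count: 1
applicable_count: 1
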